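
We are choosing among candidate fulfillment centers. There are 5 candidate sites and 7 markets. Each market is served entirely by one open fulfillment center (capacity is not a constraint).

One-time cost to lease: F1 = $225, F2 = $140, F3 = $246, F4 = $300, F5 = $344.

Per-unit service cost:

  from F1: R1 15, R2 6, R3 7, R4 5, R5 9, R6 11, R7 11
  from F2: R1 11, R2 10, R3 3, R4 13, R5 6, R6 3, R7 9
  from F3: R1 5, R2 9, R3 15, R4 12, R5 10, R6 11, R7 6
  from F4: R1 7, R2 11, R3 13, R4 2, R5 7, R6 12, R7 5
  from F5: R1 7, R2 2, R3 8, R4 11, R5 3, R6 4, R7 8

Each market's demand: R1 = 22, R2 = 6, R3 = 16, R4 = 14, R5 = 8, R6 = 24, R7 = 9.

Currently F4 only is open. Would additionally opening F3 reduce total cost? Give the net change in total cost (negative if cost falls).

No — net change +166 (cost rises by 166).

Current service cost with {F4}: 845.
Adding F3: each market re-picks its cheapest; new service cost 765, saving 80.
Extra fixed cost: 246. Net change = 246 − 80 = 166.
(Totals: 1145 → 1311.)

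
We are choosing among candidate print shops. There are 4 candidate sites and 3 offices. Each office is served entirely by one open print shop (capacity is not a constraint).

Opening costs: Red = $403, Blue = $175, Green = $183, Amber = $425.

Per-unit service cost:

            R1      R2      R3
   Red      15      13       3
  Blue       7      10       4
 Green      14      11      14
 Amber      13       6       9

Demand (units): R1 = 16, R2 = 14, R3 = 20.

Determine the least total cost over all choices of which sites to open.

For any fixed open set, each office goes to its cheapest open site; total = fixed + service.
{Blue}: R1→Blue 7·16=112, R2→Blue 10·14=140, R3→Blue 4·20=80. Service 332; fixed 175; total 507.
{Blue, Green}: R1→Blue 7·16=112, R2→Blue 10·14=140, R3→Blue 4·20=80. Service 332; fixed 358; total 690.
{Green}: service 658 + fixed 183 = 841
{Red, Blue, Green, Amber}: R1→Blue 7·16=112, R2→Amber 6·14=84, R3→Red 3·20=60. Service 256; fixed 1186; total 1442.
No other subset beats 507.

Minimum total cost: 507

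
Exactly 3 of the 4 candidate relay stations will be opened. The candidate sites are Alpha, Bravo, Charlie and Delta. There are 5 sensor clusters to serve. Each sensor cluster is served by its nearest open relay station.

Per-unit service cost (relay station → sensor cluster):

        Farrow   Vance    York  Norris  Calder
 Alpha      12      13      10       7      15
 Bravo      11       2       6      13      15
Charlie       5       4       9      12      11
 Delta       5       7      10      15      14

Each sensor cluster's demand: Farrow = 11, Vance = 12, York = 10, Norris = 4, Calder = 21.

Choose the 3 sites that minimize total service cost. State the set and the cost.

Choose Alpha, Bravo and Charlie; total service cost 398.

With exactly 3 open, each sensor cluster uses its cheapest among the chosen.
{Alpha, Bravo, Charlie}: Farrow→Charlie 5·11=55, Vance→Bravo 2·12=24, York→Bravo 6·10=60, Norris→Alpha 7·4=28, Calder→Charlie 11·21=231. Service cost 398.
{Bravo, Charlie, Delta}: service cost 418
{Alpha, Charlie, Delta}: service cost 452
Among all 4 size-3 choices, {Alpha, Bravo, Charlie} is lowest.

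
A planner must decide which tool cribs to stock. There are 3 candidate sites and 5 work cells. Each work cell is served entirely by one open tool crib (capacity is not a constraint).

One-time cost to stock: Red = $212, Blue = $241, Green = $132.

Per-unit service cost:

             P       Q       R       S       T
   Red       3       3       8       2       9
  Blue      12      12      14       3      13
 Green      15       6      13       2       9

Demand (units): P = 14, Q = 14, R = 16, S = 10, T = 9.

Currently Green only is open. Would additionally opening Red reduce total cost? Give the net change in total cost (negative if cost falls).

Yes — net change −78 (cost falls by 78).

Current service cost with {Green}: 603.
Adding Red: each work cell re-picks its cheapest; new service cost 313, saving 290.
Extra fixed cost: 212. Net change = 212 − 290 = -78.
(Totals: 735 → 657.)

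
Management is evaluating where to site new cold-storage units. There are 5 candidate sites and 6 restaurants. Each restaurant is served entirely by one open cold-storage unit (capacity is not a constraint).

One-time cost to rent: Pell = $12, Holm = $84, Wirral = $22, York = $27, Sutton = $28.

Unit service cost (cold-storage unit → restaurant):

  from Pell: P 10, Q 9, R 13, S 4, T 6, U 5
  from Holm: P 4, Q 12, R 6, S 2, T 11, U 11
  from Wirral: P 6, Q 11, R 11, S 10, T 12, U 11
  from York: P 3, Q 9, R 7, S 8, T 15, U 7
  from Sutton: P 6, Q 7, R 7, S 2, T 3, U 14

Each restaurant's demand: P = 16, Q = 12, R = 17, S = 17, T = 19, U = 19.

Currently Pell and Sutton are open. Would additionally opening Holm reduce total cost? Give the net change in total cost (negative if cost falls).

Current service cost with {Pell, Sutton}: 485.
Adding Holm: each restaurant re-picks its cheapest; new service cost 436, saving 49.
Extra fixed cost: 84. Net change = 84 − 49 = 35.
(Totals: 525 → 560.)

No — net change +35 (cost rises by 35).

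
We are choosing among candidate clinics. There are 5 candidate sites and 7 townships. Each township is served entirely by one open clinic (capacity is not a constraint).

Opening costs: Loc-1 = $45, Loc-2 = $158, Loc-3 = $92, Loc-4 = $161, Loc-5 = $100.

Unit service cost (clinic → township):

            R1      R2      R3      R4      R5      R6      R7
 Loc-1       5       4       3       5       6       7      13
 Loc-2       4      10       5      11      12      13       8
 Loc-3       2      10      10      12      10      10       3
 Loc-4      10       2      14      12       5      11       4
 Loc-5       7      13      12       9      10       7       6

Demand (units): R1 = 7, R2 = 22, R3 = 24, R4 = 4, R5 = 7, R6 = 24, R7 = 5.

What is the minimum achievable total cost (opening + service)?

For any fixed open set, each township goes to its cheapest open site; total = fixed + service.
{Loc-1}: R1→Loc-1 5·7=35, R2→Loc-1 4·22=88, R3→Loc-1 3·24=72, R4→Loc-1 5·4=20, R5→Loc-1 6·7=42, R6→Loc-1 7·24=168, R7→Loc-1 13·5=65. Service 490; fixed 45; total 535.
{Loc-1, Loc-3}: service 419 + fixed 137 = 556
{Loc-1, Loc-4}: service 394 + fixed 206 = 600
{Loc-1, Loc-2, Loc-3, Loc-4, Loc-5}: R1→Loc-3 2·7=14, R2→Loc-4 2·22=44, R3→Loc-1 3·24=72, R4→Loc-1 5·4=20, R5→Loc-4 5·7=35, R6→Loc-1 7·24=168, R7→Loc-3 3·5=15. Service 368; fixed 556; total 924.
No other subset beats 535.

Minimum total cost: 535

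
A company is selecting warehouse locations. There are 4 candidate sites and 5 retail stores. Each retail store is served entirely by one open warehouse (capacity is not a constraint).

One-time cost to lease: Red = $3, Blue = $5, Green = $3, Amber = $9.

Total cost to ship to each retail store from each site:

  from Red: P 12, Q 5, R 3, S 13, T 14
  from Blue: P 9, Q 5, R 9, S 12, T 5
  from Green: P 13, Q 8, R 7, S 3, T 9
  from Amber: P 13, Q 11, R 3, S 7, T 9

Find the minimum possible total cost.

For any fixed open set, each retail store goes to its cheapest open site; total = fixed + service.
{Red, Blue, Green}: P→Blue 9, Q→Red 5, R→Red 3, S→Green 3, T→Blue 5. Service 25; fixed 11; total 36.
{Blue, Green}: P→Blue 9, Q→Blue 5, R→Green 7, S→Green 3, T→Blue 5. Service 29; fixed 8; total 37.
{Red, Green}: service 32 + fixed 6 = 38
{Red, Blue, Green, Amber}: P→Blue 9, Q→Red 5, R→Red 3, S→Green 3, T→Blue 5. Service 25; fixed 20; total 45.
No other subset beats 36.

Minimum total cost: 36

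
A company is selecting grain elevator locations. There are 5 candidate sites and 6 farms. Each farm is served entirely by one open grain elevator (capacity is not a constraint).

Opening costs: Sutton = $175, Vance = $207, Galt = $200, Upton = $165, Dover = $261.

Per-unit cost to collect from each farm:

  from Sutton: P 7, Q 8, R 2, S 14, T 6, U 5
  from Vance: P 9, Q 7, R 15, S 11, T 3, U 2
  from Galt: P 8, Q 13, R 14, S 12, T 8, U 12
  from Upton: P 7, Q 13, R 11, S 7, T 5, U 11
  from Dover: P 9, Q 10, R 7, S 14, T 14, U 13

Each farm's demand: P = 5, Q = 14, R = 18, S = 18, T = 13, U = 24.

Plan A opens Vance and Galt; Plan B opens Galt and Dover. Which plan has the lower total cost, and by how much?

Plan A is cheaper by 293.

Plan A: {Vance, Galt}: P→Galt 8·5=40, Q→Vance 7·14=98, R→Galt 14·18=252, S→Vance 11·18=198, T→Vance 3·13=39, U→Vance 2·24=48. Service 675; fixed 407; total 1082.
Plan B: {Galt, Dover}: P→Galt 8·5=40, Q→Dover 10·14=140, R→Dover 7·18=126, S→Galt 12·18=216, T→Galt 8·13=104, U→Galt 12·24=288. Service 914; fixed 461; total 1375.
Difference: |1082 − 1375| = 293.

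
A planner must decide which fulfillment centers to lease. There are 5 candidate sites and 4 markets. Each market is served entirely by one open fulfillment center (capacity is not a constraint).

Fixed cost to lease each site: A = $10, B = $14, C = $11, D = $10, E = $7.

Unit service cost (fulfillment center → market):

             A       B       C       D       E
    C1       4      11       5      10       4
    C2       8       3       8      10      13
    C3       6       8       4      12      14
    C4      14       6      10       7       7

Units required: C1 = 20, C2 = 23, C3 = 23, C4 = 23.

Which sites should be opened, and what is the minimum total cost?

For any fixed open set, each market goes to its cheapest open site; total = fixed + service.
{B, C, E}: C1→E 4·20=80, C2→B 3·23=69, C3→C 4·23=92, C4→B 6·23=138. Service 379; fixed 32; total 411.
{A, B, C}: service 379 + fixed 35 = 414
{A, B, C, E}: service 379 + fixed 42 = 421
{A, B, C, D, E}: service 379 + fixed 52 = 431
No other subset beats 411.

Open B, C and E; minimum total cost 411.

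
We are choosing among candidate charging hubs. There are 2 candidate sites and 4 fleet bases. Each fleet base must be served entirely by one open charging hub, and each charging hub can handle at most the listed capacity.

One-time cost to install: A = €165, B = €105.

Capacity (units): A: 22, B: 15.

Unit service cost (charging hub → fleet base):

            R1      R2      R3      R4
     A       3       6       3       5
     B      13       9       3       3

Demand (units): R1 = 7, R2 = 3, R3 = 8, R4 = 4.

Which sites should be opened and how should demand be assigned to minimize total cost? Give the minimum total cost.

Open {A}: R1→A 3·7=21, R2→A 6·3=18, R3→A 3·8=24, R4→A 5·4=20.
Loads: A carries 22/22. Service 83; fixed 165; total 248.
Next best feasible plan costs 345.

Minimum total cost: 248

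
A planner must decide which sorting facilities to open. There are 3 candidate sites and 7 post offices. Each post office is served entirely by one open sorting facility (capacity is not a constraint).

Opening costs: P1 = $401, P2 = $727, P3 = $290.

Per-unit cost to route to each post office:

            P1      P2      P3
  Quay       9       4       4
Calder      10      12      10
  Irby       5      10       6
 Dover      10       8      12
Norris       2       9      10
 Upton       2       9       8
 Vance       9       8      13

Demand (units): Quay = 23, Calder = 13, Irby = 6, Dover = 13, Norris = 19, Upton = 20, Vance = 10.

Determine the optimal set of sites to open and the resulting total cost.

Open P1 only; minimum total cost 1066.

For any fixed open set, each post office goes to its cheapest open site; total = fixed + service.
{P1}: Quay→P1 9·23=207, Calder→P1 10·13=130, Irby→P1 5·6=30, Dover→P1 10·13=130, Norris→P1 2·19=38, Upton→P1 2·20=40, Vance→P1 9·10=90. Service 665; fixed 401; total 1066.
{P3}: Quay→P3 4·23=92, Calder→P3 10·13=130, Irby→P3 6·6=36, Dover→P3 12·13=156, Norris→P3 10·19=190, Upton→P3 8·20=160, Vance→P3 13·10=130. Service 894; fixed 290; total 1184.
{P1, P3}: service 550 + fixed 691 = 1241
{P1, P2, P3}: Quay→P2 4·23=92, Calder→P1 10·13=130, Irby→P1 5·6=30, Dover→P2 8·13=104, Norris→P1 2·19=38, Upton→P1 2·20=40, Vance→P2 8·10=80. Service 514; fixed 1418; total 1932.
No other subset beats 1066.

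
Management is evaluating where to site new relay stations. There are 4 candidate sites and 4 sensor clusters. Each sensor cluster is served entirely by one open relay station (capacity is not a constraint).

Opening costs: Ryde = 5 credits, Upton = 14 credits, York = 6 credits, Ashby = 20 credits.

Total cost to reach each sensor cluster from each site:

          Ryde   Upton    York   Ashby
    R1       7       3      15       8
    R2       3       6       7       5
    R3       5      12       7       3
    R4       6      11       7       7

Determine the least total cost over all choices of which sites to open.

For any fixed open set, each sensor cluster goes to its cheapest open site; total = fixed + service.
{Ryde}: R1→Ryde 7, R2→Ryde 3, R3→Ryde 5, R4→Ryde 6. Service 21; fixed 5; total 26.
{Ryde, York}: service 21 + fixed 11 = 32
{Ryde, Upton}: service 17 + fixed 19 = 36
{Ryde, Upton, York, Ashby}: service 15 + fixed 45 = 60
No other subset beats 26.

Minimum total cost: 26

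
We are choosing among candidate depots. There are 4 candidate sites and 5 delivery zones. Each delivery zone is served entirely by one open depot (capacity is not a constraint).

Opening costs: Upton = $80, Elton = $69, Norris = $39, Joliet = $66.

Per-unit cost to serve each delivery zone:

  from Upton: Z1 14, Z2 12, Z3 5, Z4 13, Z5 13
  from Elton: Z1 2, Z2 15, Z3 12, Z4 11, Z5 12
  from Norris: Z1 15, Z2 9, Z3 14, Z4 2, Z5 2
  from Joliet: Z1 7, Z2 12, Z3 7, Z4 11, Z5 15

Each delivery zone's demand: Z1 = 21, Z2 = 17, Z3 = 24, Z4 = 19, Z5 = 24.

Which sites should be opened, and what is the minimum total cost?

Open Upton, Elton and Norris; minimum total cost 589.

For any fixed open set, each delivery zone goes to its cheapest open site; total = fixed + service.
{Upton, Elton, Norris}: Z1→Elton 2·21=42, Z2→Norris 9·17=153, Z3→Upton 5·24=120, Z4→Norris 2·19=38, Z5→Norris 2·24=48. Service 401; fixed 188; total 589.
{Elton, Norris, Joliet}: service 449 + fixed 174 = 623
{Upton, Elton, Norris, Joliet}: service 401 + fixed 254 = 655
{Norris}: Z1→Norris 15·21=315, Z2→Norris 9·17=153, Z3→Norris 14·24=336, Z4→Norris 2·19=38, Z5→Norris 2·24=48. Service 890; fixed 39; total 929.
(All 15 nonempty subsets were checked; Upton, Elton and Norris is lowest.)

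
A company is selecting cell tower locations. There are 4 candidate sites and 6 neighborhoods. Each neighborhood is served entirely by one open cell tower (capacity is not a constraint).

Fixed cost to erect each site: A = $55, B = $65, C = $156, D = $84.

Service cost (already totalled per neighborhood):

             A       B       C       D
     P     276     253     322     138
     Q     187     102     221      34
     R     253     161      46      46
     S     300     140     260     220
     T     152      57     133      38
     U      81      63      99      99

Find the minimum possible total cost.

Minimum total cost: 608

For any fixed open set, each neighborhood goes to its cheapest open site; total = fixed + service.
{B, D}: P→D 138, Q→D 34, R→D 46, S→B 140, T→D 38, U→B 63. Service 459; fixed 149; total 608.
{D}: service 575 + fixed 84 = 659
{A, B, D}: P→D 138, Q→D 34, R→D 46, S→B 140, T→D 38, U→B 63. Service 459; fixed 204; total 663.
{A, B, C, D}: P→D 138, Q→D 34, R→C 46, S→B 140, T→D 38, U→B 63. Service 459; fixed 360; total 819.
No other subset beats 608.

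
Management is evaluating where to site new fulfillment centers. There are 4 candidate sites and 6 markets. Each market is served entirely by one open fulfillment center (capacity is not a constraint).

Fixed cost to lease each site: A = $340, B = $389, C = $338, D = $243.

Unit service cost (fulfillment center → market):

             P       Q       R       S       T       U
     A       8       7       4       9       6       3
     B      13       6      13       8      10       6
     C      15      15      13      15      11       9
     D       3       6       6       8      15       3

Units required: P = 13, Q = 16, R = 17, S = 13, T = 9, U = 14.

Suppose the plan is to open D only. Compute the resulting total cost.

Each market is assigned to its cheapest site among the open ones.
{D}: P→D 3·13=39, Q→D 6·16=96, R→D 6·17=102, S→D 8·13=104, T→D 15·9=135, U→D 3·14=42. Service 518; fixed 243; total 761.

Total cost: 761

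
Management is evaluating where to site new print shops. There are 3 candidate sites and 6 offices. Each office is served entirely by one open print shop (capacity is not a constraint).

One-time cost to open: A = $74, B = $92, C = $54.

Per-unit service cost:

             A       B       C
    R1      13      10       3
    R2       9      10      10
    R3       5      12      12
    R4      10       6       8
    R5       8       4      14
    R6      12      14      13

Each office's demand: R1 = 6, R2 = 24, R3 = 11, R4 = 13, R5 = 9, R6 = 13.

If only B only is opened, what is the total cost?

Total cost: 820

Each office is assigned to its cheapest site among the open ones.
{B}: R1→B 10·6=60, R2→B 10·24=240, R3→B 12·11=132, R4→B 6·13=78, R5→B 4·9=36, R6→B 14·13=182. Service 728; fixed 92; total 820.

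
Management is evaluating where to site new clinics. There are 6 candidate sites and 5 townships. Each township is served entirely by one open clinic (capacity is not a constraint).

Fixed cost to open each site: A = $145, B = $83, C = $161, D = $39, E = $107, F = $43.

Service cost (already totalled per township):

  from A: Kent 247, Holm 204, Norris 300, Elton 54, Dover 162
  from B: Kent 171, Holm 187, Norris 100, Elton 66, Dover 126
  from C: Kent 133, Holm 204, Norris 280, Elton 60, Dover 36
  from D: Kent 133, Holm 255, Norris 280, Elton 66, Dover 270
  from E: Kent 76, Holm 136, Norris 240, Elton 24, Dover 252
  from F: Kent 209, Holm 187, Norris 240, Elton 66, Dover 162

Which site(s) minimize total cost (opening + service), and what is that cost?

Open B and E; minimum total cost 652.

For any fixed open set, each township goes to its cheapest open site; total = fixed + service.
{B, E}: Kent→E 76, Holm→E 136, Norris→B 100, Elton→E 24, Dover→B 126. Service 462; fixed 190; total 652.
{B, D, E}: service 462 + fixed 229 = 691
{B, E, F}: Kent→E 76, Holm→E 136, Norris→B 100, Elton→E 24, Dover→B 126. Service 462; fixed 233; total 695.
{A, B, C, D, E, F}: Kent→E 76, Holm→E 136, Norris→B 100, Elton→E 24, Dover→C 36. Service 372; fixed 578; total 950.
No other subset beats 652.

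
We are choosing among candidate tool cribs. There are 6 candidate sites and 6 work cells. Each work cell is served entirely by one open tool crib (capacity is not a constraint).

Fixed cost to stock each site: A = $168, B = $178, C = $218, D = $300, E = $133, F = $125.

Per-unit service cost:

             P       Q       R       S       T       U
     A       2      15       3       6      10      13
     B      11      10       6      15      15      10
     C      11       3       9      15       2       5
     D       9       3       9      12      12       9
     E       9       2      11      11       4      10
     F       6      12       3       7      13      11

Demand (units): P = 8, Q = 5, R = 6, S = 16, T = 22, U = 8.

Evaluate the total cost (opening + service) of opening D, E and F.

Each work cell is assigned to its cheapest site among the open ones.
{D, E, F}: P→F 6·8=48, Q→E 2·5=10, R→F 3·6=18, S→F 7·16=112, T→E 4·22=88, U→D 9·8=72. Service 348; fixed 558; total 906.

Total cost: 906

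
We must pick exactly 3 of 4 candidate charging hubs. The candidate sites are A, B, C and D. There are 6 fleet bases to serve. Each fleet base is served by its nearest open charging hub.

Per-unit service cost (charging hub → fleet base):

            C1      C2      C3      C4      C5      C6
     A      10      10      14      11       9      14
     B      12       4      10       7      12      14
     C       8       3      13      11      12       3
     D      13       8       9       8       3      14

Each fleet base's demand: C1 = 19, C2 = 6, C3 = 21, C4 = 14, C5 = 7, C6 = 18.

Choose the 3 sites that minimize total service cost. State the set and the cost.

Choose B, C and D; total service cost 532.

With exactly 3 open, each fleet base uses its cheapest among the chosen.
{B, C, D}: C1→C 8·19=152, C2→C 3·6=18, C3→D 9·21=189, C4→B 7·14=98, C5→D 3·7=21, C6→C 3·18=54. Service cost 532.
{A, C, D}: service cost 546
{A, B, C}: service cost 595
Among all 4 size-3 choices, {B, C, D} is lowest.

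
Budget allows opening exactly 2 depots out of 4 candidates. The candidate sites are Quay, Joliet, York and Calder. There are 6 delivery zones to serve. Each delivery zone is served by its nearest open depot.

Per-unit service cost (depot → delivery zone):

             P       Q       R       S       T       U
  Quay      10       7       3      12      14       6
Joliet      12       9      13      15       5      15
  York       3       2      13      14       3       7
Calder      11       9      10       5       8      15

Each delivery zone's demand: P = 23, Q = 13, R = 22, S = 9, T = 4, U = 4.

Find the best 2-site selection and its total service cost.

With exactly 2 open, each delivery zone uses its cheapest among the chosen.
{Quay, York}: P→York 3·23=69, Q→York 2·13=26, R→Quay 3·22=66, S→Quay 12·9=108, T→York 3·4=12, U→Quay 6·4=24. Service cost 305.
{York, Calder}: service cost 400
{Quay, Calder}: service cost 488
Among all 6 size-2 choices, {Quay, York} is lowest.

Choose Quay and York; total service cost 305.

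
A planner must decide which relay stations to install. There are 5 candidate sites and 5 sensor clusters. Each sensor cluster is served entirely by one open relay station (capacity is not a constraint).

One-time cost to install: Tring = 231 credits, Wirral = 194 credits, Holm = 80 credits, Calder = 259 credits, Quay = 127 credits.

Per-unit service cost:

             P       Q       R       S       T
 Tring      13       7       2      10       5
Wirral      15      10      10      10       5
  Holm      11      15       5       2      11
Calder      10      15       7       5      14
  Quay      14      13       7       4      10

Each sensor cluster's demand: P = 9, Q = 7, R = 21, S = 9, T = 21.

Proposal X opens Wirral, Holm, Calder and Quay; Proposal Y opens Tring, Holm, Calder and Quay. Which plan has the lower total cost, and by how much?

Proposal Y is cheaper by 47.

Proposal X: {Wirral, Holm, Calder, Quay}: P→Calder 10·9=90, Q→Wirral 10·7=70, R→Holm 5·21=105, S→Holm 2·9=18, T→Wirral 5·21=105. Service 388; fixed 660; total 1048.
Proposal Y: {Tring, Holm, Calder, Quay}: P→Calder 10·9=90, Q→Tring 7·7=49, R→Tring 2·21=42, S→Holm 2·9=18, T→Tring 5·21=105. Service 304; fixed 697; total 1001.
Difference: |1048 − 1001| = 47.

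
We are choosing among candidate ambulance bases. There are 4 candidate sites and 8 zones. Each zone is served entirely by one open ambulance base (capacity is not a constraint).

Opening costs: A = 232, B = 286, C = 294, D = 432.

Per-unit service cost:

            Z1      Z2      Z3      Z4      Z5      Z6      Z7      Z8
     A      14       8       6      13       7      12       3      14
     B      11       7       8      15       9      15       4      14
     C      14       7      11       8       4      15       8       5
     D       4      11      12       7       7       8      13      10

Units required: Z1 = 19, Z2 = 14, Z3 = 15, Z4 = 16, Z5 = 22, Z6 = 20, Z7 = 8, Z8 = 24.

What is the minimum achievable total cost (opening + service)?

For any fixed open set, each zone goes to its cheapest open site; total = fixed + service.
{C}: Z1→C 14·19=266, Z2→C 7·14=98, Z3→C 11·15=165, Z4→C 8·16=128, Z5→C 4·22=88, Z6→C 15·20=300, Z7→C 8·8=64, Z8→C 5·24=120. Service 1229; fixed 294; total 1523.
{A, C}: service 1054 + fixed 526 = 1580
{C, D}: service 883 + fixed 726 = 1609
{A, B, C, D}: Z1→D 4·19=76, Z2→B 7·14=98, Z3→A 6·15=90, Z4→D 7·16=112, Z5→C 4·22=88, Z6→D 8·20=160, Z7→A 3·8=24, Z8→C 5·24=120. Service 768; fixed 1244; total 2012.
No other subset beats 1523.

Minimum total cost: 1523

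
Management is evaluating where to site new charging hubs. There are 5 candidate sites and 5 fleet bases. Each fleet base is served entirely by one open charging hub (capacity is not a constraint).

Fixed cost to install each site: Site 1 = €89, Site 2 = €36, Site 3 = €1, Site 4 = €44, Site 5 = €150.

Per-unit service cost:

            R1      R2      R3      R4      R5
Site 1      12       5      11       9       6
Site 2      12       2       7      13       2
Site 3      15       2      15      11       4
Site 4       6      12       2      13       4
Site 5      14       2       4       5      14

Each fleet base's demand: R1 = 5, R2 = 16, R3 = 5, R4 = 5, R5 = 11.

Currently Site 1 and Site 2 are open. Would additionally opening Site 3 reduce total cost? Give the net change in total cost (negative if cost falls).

No — net change +1 (cost rises by 1).

Current service cost with {Site 1, Site 2}: 194.
Adding Site 3: each fleet base re-picks its cheapest; new service cost 194, saving 0.
Extra fixed cost: 1. Net change = 1 − 0 = 1.
(Totals: 319 → 320.)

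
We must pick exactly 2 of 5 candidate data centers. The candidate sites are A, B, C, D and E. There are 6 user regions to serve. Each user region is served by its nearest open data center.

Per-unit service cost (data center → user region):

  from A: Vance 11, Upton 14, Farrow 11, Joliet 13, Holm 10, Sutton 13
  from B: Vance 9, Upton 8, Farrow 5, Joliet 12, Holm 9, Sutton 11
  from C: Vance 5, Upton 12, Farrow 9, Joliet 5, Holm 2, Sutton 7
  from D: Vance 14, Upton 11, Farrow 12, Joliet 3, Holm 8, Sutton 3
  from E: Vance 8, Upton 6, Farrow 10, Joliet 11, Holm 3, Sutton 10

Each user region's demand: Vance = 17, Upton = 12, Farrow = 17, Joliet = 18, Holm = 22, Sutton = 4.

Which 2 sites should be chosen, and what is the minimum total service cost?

Choose B and C; total service cost 428.

With exactly 2 open, each user region uses its cheapest among the chosen.
{B, C}: Vance→C 5·17=85, Upton→B 8·12=96, Farrow→B 5·17=85, Joliet→C 5·18=90, Holm→C 2·22=44, Sutton→C 7·4=28. Service cost 428.
{C, E}: service cost 472
{C, D}: service cost 480
Among all 10 size-2 choices, {B, C} is lowest.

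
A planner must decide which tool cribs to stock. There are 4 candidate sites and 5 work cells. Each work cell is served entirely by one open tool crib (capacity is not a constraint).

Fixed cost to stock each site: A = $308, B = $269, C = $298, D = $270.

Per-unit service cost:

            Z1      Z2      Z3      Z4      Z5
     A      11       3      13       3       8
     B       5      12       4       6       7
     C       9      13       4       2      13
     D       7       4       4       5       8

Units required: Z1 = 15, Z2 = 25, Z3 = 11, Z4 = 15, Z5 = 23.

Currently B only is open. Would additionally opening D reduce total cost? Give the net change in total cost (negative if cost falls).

Current service cost with {B}: 670.
Adding D: each work cell re-picks its cheapest; new service cost 455, saving 215.
Extra fixed cost: 270. Net change = 270 − 215 = 55.
(Totals: 939 → 994.)

No — net change +55 (cost rises by 55).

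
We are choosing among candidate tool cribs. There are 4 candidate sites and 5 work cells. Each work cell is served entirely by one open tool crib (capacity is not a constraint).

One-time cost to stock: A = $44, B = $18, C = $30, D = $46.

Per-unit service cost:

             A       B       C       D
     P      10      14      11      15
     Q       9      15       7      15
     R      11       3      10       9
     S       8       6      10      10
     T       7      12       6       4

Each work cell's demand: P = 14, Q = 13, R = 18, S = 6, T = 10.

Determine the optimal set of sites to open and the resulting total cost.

For any fixed open set, each work cell goes to its cheapest open site; total = fixed + service.
{B, C}: P→C 11·14=154, Q→C 7·13=91, R→B 3·18=54, S→B 6·6=36, T→C 6·10=60. Service 395; fixed 48; total 443.
{B, C, D}: P→C 11·14=154, Q→C 7·13=91, R→B 3·18=54, S→B 6·6=36, T→D 4·10=40. Service 375; fixed 94; total 469.
{A, B, C}: P→A 10·14=140, Q→C 7·13=91, R→B 3·18=54, S→B 6·6=36, T→C 6·10=60. Service 381; fixed 92; total 473.
{A, B, C, D}: P→A 10·14=140, Q→C 7·13=91, R→B 3·18=54, S→B 6·6=36, T→D 4·10=40. Service 361; fixed 138; total 499.
No other subset beats 443.

Open B and C; minimum total cost 443.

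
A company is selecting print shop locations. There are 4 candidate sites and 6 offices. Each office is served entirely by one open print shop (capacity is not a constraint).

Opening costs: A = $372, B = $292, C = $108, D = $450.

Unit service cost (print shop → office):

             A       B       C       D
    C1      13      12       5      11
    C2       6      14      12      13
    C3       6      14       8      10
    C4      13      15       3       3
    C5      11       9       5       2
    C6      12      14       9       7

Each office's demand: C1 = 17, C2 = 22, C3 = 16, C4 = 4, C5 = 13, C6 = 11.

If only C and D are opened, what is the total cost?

Total cost: 1150

Each office is assigned to its cheapest site among the open ones.
{C, D}: C1→C 5·17=85, C2→C 12·22=264, C3→C 8·16=128, C4→C 3·4=12, C5→D 2·13=26, C6→D 7·11=77. Service 592; fixed 558; total 1150.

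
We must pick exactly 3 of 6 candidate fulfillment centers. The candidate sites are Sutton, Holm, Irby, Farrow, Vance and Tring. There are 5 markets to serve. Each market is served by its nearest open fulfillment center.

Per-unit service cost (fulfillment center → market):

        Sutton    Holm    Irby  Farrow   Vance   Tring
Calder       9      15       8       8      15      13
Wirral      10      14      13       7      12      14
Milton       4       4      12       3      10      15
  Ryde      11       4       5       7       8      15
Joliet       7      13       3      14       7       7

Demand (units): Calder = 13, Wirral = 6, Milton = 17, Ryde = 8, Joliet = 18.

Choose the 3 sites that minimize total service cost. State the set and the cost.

With exactly 3 open, each market uses its cheapest among the chosen.
{Holm, Irby, Farrow}: Calder→Irby 8·13=104, Wirral→Farrow 7·6=42, Milton→Farrow 3·17=51, Ryde→Holm 4·8=32, Joliet→Irby 3·18=54. Service cost 283.
{Sutton, Irby, Farrow}: service cost 291
{Irby, Farrow, Vance}: service cost 291
Among all 20 size-3 choices, {Holm, Irby, Farrow} is lowest.

Choose Holm, Irby and Farrow; total service cost 283.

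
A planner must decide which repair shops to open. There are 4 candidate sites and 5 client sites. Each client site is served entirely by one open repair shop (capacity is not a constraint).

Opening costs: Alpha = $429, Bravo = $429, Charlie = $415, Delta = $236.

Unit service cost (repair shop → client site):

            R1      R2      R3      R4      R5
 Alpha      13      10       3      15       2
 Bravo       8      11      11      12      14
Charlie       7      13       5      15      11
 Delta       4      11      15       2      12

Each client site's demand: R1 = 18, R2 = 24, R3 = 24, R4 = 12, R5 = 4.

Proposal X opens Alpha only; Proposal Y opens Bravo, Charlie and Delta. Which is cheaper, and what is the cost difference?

Proposal X: {Alpha}: R1→Alpha 13·18=234, R2→Alpha 10·24=240, R3→Alpha 3·24=72, R4→Alpha 15·12=180, R5→Alpha 2·4=8. Service 734; fixed 429; total 1163.
Proposal Y: {Bravo, Charlie, Delta}: R1→Delta 4·18=72, R2→Bravo 11·24=264, R3→Charlie 5·24=120, R4→Delta 2·12=24, R5→Charlie 11·4=44. Service 524; fixed 1080; total 1604.
Difference: |1163 − 1604| = 441.

Proposal X is cheaper by 441.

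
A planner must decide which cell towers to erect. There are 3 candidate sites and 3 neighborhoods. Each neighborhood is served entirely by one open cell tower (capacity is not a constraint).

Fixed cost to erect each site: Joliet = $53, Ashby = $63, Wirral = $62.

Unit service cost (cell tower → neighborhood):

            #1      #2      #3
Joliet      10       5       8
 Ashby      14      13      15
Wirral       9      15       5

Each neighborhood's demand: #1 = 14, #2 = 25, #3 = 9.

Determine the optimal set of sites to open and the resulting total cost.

For any fixed open set, each neighborhood goes to its cheapest open site; total = fixed + service.
{Joliet}: #1→Joliet 10·14=140, #2→Joliet 5·25=125, #3→Joliet 8·9=72. Service 337; fixed 53; total 390.
{Joliet, Wirral}: service 296 + fixed 115 = 411
{Joliet, Ashby}: #1→Joliet 10·14=140, #2→Joliet 5·25=125, #3→Joliet 8·9=72. Service 337; fixed 116; total 453.
{Joliet, Ashby, Wirral}: service 296 + fixed 178 = 474
(All 7 nonempty subsets were checked; Joliet only is lowest.)

Open Joliet only; minimum total cost 390.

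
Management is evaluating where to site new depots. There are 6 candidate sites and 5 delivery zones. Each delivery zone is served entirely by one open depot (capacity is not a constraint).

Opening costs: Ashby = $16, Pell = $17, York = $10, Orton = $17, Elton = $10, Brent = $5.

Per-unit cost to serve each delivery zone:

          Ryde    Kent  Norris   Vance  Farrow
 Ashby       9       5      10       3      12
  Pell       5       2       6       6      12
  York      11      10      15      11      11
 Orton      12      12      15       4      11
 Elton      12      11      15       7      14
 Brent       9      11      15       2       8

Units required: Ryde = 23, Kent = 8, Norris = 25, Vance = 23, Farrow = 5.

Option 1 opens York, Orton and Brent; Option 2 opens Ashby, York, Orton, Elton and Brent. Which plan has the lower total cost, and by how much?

Option 1: {York, Orton, Brent}: Ryde→Brent 9·23=207, Kent→York 10·8=80, Norris→York 15·25=375, Vance→Brent 2·23=46, Farrow→Brent 8·5=40. Service 748; fixed 32; total 780.
Option 2: {Ashby, York, Orton, Elton, Brent}: Ryde→Ashby 9·23=207, Kent→Ashby 5·8=40, Norris→Ashby 10·25=250, Vance→Brent 2·23=46, Farrow→Brent 8·5=40. Service 583; fixed 58; total 641.
Difference: |780 − 641| = 139.

Option 2 is cheaper by 139.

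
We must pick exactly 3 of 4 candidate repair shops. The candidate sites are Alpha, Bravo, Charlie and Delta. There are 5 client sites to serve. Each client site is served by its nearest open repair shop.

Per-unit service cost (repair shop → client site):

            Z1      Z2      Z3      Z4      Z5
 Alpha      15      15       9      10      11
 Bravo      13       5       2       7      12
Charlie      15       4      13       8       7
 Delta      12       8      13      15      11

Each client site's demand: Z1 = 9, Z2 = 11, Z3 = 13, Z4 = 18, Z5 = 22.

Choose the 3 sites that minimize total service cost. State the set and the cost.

With exactly 3 open, each client site uses its cheapest among the chosen.
{Bravo, Charlie, Delta}: Z1→Delta 12·9=108, Z2→Charlie 4·11=44, Z3→Bravo 2·13=26, Z4→Bravo 7·18=126, Z5→Charlie 7·22=154. Service cost 458.
{Alpha, Bravo, Charlie}: service cost 467
{Alpha, Bravo, Delta}: service cost 557
Among all 4 size-3 choices, {Bravo, Charlie, Delta} is lowest.

Choose Bravo, Charlie and Delta; total service cost 458.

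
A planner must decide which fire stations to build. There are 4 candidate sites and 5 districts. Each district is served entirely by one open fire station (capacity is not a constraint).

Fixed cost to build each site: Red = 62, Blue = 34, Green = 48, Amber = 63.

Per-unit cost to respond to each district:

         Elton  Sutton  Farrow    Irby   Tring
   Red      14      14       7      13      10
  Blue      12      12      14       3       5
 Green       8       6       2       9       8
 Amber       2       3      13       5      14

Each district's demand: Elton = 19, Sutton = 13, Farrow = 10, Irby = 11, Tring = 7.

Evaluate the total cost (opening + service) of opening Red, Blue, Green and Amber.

Total cost: 372

Each district is assigned to its cheapest site among the open ones.
{Red, Blue, Green, Amber}: Elton→Amber 2·19=38, Sutton→Amber 3·13=39, Farrow→Green 2·10=20, Irby→Blue 3·11=33, Tring→Blue 5·7=35. Service 165; fixed 207; total 372.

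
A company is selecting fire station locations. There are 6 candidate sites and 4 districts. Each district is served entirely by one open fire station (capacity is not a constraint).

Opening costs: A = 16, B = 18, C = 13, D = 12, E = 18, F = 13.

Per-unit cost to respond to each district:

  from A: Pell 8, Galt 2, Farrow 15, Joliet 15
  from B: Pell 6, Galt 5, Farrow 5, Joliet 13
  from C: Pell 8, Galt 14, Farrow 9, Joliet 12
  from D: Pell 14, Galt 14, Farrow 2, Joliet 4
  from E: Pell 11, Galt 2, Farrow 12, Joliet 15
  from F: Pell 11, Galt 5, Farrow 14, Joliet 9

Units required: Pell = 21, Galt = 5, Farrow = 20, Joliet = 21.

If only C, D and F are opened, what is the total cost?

Total cost: 355

Each district is assigned to its cheapest site among the open ones.
{C, D, F}: Pell→C 8·21=168, Galt→F 5·5=25, Farrow→D 2·20=40, Joliet→D 4·21=84. Service 317; fixed 38; total 355.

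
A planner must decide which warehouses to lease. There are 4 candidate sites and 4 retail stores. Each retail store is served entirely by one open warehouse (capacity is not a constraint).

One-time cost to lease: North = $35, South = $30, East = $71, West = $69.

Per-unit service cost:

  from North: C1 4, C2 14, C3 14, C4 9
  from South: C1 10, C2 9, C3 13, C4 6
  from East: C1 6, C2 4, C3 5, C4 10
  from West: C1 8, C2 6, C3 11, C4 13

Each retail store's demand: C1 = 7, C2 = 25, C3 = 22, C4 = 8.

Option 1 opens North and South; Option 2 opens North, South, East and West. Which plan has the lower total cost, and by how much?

Option 1: {North, South}: C1→North 4·7=28, C2→South 9·25=225, C3→South 13·22=286, C4→South 6·8=48. Service 587; fixed 65; total 652.
Option 2: {North, South, East, West}: C1→North 4·7=28, C2→East 4·25=100, C3→East 5·22=110, C4→South 6·8=48. Service 286; fixed 205; total 491.
Difference: |652 − 491| = 161.

Option 2 is cheaper by 161.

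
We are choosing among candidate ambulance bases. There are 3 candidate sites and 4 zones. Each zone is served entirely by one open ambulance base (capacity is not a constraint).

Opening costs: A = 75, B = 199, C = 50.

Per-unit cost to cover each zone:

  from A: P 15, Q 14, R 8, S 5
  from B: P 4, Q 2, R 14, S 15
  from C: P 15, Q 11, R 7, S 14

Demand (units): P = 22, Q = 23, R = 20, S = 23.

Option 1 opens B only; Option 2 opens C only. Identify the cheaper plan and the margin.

Option 1 is cheaper by 137.

Option 1: {B}: P→B 4·22=88, Q→B 2·23=46, R→B 14·20=280, S→B 15·23=345. Service 759; fixed 199; total 958.
Option 2: {C}: P→C 15·22=330, Q→C 11·23=253, R→C 7·20=140, S→C 14·23=322. Service 1045; fixed 50; total 1095.
Difference: |958 − 1095| = 137.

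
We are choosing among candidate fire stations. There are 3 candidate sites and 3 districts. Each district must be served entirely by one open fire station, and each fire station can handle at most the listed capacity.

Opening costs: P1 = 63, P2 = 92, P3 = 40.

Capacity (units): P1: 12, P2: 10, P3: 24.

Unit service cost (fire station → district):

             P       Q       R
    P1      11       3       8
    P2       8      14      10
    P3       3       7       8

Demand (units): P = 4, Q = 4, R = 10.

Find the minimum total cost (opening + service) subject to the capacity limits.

Open {P3}: P→P3 3·4=12, Q→P3 7·4=28, R→P3 8·10=80.
Loads: P3 carries 18/24. Service 120; fixed 40; total 160.
Next best feasible plan costs 207.

Minimum total cost: 160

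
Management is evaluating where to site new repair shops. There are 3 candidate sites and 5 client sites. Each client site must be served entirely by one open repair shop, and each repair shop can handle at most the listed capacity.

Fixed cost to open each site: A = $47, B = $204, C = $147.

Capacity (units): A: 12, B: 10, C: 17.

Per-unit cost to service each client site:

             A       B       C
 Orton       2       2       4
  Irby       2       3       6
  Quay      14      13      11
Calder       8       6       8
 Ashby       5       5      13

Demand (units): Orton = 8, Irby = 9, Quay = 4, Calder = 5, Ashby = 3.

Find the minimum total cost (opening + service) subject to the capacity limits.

Minimum total cost: 343

Open {A, C}: Orton→C 4·8=32, Irby→A 2·9=18, Quay→C 11·4=44, Calder→C 8·5=40, Ashby→A 5·3=15.
Loads: A carries 12/12, C carries 17/17. Service 149; fixed 194; total 343.
Next best feasible plan costs 391.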